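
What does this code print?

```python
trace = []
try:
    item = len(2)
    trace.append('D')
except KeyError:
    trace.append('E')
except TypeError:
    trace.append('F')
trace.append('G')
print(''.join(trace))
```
FG

TypeError is caught by its specific handler, not KeyError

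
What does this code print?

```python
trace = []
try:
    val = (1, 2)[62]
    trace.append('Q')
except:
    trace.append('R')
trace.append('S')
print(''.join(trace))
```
RS

Exception raised in try, caught by bare except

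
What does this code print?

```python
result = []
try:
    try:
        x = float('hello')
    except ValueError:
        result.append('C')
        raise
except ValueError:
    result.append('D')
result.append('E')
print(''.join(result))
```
CDE

raise without argument re-raises current exception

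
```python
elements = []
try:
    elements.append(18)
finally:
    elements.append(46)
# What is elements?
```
[18, 46]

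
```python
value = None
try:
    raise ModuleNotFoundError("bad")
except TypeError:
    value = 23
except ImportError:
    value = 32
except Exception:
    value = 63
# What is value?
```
32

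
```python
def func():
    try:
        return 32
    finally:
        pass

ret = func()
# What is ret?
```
32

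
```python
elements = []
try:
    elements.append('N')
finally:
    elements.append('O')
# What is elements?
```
['N', 'O']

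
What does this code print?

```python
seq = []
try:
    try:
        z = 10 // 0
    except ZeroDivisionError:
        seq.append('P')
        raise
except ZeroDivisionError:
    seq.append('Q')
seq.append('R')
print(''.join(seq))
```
PQR

raise without argument re-raises current exception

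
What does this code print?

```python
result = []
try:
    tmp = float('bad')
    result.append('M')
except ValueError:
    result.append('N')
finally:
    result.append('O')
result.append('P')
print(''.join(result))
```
NOP

finally always runs, even after exception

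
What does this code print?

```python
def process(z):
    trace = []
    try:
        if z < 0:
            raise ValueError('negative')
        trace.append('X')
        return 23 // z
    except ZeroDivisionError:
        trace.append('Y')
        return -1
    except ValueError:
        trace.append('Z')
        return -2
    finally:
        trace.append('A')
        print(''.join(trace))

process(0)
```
XYA

z=0 causes ZeroDivisionError, caught, finally prints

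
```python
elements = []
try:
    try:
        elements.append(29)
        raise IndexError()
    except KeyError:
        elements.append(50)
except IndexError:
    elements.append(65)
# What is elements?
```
[29, 65]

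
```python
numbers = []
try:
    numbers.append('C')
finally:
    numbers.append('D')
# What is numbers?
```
['C', 'D']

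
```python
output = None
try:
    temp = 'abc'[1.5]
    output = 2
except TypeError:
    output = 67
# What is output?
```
67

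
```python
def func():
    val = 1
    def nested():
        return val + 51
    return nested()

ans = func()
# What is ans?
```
52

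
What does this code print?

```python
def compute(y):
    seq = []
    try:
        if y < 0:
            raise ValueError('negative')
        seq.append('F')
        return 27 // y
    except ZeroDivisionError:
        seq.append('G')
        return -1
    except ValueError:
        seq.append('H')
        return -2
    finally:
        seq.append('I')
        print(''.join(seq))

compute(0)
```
FGI

y=0 causes ZeroDivisionError, caught, finally prints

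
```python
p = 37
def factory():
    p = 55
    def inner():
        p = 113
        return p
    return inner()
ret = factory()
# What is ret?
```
113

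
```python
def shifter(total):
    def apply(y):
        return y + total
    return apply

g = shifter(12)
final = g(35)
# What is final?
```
47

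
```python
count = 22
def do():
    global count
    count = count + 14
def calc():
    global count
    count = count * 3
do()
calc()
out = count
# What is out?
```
108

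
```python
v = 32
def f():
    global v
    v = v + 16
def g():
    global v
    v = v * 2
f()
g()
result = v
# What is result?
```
96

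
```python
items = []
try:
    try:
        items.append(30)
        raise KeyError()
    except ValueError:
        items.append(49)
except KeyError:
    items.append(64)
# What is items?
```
[30, 64]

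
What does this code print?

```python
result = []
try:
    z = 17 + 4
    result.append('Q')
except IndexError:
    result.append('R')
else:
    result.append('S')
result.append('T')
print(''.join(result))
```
QST

else block runs when no exception occurs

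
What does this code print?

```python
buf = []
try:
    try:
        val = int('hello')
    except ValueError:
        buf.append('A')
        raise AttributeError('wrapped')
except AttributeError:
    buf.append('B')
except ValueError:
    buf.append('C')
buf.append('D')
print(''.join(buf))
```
ABD

AttributeError raised and caught, original ValueError not re-raised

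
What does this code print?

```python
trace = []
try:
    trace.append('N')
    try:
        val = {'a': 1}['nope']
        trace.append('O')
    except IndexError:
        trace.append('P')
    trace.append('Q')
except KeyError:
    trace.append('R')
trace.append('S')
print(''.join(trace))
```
NRS

Inner handler doesn't match, propagates to outer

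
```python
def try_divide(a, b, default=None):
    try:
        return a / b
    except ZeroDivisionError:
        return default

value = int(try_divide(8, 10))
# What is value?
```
0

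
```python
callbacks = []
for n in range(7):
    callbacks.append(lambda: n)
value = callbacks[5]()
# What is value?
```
6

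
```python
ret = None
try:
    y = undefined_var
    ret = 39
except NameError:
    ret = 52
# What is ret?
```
52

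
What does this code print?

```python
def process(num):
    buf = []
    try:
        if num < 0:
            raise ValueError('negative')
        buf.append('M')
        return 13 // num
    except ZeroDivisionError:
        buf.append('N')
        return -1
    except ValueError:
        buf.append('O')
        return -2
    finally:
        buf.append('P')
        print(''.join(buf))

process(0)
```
MNP

num=0 causes ZeroDivisionError, caught, finally prints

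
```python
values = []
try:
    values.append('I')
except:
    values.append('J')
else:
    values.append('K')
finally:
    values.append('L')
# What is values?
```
['I', 'K', 'L']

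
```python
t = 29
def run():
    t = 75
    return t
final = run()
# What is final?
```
75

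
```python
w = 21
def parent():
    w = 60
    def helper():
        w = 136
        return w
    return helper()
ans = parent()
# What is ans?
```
136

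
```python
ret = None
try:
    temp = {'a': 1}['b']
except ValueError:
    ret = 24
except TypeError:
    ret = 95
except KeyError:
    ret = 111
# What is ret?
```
111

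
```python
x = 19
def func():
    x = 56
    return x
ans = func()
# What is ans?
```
56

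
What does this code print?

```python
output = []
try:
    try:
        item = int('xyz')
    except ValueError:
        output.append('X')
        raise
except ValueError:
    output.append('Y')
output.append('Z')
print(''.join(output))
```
XYZ

raise without argument re-raises current exception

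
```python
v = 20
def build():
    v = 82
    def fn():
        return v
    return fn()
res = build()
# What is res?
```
82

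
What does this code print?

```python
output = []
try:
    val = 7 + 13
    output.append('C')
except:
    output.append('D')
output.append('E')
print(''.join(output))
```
CE

No exception, try block completes normally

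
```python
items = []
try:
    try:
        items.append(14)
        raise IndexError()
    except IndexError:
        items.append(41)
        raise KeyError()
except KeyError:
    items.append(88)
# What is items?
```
[14, 41, 88]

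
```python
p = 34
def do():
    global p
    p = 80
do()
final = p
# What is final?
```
80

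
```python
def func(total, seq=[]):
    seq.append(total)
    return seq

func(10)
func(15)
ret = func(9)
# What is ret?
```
[10, 15, 9]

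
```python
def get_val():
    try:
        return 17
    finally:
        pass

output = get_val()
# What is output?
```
17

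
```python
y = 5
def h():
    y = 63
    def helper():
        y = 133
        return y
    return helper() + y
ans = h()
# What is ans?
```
196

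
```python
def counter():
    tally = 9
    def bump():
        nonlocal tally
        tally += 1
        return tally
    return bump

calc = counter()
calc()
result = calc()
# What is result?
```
11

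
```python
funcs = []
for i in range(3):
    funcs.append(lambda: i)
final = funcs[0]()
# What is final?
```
2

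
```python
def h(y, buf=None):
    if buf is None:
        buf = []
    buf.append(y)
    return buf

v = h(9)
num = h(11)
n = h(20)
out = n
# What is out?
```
[20]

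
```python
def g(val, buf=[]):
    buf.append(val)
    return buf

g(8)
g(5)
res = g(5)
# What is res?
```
[8, 5, 5]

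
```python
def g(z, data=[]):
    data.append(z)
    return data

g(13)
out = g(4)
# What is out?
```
[13, 4]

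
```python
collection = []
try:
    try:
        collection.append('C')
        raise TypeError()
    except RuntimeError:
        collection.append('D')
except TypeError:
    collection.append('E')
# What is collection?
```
['C', 'E']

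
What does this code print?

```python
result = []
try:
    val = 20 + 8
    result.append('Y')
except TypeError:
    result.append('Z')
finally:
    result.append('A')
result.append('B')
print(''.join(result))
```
YAB

finally runs after normal execution too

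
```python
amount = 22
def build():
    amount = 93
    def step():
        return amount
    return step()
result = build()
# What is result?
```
93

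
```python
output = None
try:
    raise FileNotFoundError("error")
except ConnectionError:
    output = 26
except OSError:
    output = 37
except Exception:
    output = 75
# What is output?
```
37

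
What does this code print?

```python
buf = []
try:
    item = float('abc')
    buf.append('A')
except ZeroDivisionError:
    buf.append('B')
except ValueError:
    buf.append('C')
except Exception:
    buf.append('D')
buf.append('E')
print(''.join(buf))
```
CE

ValueError matches before generic Exception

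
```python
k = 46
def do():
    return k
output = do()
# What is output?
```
46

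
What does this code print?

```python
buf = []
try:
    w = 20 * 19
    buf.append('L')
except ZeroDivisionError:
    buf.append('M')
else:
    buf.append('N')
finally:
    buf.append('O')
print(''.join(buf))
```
LNO

else runs before finally when no exception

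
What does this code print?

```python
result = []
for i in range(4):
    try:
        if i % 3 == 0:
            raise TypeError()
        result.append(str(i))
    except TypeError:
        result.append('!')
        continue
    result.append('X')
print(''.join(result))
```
!1X2X!

continue in except skips rest of loop body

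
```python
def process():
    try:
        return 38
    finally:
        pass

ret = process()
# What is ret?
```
38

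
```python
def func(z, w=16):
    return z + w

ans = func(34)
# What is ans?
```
50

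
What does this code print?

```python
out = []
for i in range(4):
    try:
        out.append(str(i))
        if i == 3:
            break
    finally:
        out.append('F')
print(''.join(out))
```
0F1F2F3F

finally runs even when breaking out of loop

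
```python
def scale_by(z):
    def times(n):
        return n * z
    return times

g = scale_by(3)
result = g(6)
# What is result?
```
18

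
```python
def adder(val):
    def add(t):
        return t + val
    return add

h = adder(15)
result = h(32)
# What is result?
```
47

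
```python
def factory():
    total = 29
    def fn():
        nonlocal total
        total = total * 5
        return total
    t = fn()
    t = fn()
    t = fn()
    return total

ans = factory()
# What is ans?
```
3625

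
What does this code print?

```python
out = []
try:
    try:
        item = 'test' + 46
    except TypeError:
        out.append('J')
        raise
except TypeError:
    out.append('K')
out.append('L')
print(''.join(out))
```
JKL

raise without argument re-raises current exception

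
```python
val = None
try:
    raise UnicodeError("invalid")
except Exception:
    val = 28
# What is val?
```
28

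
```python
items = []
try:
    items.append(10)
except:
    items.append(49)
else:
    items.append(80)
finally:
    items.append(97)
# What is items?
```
[10, 80, 97]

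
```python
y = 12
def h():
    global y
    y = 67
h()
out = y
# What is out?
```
67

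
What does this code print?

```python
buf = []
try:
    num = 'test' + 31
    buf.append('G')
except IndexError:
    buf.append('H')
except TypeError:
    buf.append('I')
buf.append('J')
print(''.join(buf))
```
IJ

TypeError is caught by its specific handler, not IndexError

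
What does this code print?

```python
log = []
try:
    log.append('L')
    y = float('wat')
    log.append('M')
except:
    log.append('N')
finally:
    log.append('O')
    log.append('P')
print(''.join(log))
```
LNOP

Code before exception runs, then except, then all of finally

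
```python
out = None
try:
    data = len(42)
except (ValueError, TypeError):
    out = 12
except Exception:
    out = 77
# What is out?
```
12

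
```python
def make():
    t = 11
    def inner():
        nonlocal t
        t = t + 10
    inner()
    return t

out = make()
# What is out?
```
21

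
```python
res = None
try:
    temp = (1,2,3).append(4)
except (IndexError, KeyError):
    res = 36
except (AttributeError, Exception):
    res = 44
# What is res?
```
44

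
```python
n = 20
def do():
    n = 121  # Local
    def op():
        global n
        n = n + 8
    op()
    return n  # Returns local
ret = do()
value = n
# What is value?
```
28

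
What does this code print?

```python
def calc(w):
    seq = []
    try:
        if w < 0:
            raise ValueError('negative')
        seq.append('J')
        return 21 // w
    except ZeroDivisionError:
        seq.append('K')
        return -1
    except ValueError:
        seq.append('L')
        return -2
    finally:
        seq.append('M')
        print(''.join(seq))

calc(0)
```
JKM

w=0 causes ZeroDivisionError, caught, finally prints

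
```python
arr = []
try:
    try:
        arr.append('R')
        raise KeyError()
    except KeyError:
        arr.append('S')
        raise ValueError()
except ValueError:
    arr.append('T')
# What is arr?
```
['R', 'S', 'T']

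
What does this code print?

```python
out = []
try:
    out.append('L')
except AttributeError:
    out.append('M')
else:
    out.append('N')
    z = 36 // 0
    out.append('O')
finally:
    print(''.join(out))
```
LN

Try succeeds, else appends 'N', ZeroDivisionError in else is uncaught, finally prints before exception propagates ('O' never appended)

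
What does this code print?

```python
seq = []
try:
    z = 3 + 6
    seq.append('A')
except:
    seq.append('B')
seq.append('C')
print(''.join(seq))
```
AC

No exception, try block completes normally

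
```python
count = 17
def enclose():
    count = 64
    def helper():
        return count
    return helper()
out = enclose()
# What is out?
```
64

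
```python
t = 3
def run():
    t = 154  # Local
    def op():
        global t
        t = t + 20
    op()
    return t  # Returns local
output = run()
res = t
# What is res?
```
23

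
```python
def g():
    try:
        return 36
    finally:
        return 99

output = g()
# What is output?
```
99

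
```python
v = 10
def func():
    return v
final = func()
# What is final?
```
10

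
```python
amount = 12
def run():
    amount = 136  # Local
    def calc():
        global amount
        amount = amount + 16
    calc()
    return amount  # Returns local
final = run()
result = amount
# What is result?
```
28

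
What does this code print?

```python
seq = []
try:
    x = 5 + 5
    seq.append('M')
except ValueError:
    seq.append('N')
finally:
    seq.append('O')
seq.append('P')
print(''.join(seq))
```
MOP

finally runs after normal execution too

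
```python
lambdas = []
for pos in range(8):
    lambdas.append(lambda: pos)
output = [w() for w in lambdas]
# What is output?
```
[7, 7, 7, 7, 7, 7, 7, 7]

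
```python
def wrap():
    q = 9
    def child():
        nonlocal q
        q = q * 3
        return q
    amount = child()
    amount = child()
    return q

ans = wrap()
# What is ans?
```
81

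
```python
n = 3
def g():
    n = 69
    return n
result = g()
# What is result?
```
69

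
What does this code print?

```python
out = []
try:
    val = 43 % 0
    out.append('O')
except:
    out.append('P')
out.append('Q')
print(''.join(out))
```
PQ

Exception raised in try, caught by bare except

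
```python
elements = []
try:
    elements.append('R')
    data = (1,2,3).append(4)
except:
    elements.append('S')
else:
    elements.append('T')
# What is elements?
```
['R', 'S']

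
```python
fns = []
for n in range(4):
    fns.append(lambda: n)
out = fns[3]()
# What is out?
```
3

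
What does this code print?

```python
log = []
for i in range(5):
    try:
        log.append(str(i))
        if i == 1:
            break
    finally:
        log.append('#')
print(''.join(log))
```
0#1#

finally runs even when breaking out of loop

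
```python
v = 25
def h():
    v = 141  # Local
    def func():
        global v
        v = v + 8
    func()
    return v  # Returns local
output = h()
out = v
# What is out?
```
33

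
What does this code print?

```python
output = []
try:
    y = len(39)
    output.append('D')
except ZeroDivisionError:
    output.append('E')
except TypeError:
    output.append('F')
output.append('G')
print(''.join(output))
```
FG

TypeError is caught by its specific handler, not ZeroDivisionError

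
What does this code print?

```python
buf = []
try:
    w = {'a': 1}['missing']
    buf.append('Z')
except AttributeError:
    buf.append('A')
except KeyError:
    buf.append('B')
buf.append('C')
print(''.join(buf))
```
BC

KeyError is caught by its specific handler, not AttributeError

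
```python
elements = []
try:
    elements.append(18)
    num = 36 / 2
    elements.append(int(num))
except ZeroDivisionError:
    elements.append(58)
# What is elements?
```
[18, 18]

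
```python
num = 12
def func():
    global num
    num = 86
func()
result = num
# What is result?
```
86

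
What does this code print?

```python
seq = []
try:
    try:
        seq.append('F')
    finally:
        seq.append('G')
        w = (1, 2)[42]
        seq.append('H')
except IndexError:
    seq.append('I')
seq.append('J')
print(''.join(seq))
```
FGIJ

Exception in inner finally caught by outer except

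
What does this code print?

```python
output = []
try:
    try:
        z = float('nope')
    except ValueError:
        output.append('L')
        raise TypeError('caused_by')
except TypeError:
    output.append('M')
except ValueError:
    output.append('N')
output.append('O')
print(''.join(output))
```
LMO

TypeError raised and caught, original ValueError not re-raised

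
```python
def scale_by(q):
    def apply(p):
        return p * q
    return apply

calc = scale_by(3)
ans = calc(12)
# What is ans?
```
36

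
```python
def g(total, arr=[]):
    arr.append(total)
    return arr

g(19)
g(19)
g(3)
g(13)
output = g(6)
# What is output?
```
[19, 19, 3, 13, 6]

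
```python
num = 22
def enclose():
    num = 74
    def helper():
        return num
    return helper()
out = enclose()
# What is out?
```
74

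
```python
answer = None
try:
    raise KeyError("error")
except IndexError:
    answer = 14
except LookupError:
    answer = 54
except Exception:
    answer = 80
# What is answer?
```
54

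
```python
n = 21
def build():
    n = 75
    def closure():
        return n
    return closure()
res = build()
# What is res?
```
75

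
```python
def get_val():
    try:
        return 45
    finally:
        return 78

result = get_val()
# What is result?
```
78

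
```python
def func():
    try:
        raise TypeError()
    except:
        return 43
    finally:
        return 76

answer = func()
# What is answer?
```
76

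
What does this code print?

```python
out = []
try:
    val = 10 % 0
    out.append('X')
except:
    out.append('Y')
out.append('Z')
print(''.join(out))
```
YZ

Exception raised in try, caught by bare except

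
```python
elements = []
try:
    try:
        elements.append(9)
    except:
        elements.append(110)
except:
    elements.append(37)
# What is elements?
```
[9]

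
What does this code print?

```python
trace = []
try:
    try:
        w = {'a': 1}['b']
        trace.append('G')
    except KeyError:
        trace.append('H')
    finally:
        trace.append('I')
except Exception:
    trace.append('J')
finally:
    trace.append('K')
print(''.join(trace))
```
HIK

Both finally blocks run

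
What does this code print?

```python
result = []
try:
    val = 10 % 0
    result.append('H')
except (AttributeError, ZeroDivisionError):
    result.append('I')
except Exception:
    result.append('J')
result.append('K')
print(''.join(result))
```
IK

ZeroDivisionError matches tuple containing it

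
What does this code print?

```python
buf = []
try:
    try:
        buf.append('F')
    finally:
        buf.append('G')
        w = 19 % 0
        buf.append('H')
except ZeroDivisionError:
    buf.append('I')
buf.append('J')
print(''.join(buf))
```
FGIJ

Exception in inner finally caught by outer except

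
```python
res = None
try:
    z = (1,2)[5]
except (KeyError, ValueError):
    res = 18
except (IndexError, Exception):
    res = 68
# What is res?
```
68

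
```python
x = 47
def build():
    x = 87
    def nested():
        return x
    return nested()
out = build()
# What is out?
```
87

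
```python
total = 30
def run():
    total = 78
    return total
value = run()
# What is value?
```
78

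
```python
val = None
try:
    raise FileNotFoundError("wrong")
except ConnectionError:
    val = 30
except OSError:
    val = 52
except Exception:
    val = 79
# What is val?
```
52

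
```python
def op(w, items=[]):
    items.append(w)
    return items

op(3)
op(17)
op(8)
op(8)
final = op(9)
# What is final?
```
[3, 17, 8, 8, 9]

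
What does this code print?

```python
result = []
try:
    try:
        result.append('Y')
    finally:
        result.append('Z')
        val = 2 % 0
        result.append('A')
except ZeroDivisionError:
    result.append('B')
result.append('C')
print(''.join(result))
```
YZBC

Exception in inner finally caught by outer except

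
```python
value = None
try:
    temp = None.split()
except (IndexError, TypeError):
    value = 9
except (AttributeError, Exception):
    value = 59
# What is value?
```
59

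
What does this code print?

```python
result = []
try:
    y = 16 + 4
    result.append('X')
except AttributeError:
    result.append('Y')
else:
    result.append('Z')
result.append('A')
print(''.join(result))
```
XZA

else block runs when no exception occurs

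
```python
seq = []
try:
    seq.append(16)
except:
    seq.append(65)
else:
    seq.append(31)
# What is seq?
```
[16, 31]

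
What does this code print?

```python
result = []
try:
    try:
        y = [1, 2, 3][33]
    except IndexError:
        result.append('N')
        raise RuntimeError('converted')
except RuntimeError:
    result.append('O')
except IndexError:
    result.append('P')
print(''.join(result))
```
NO

New RuntimeError raised, caught by outer RuntimeError handler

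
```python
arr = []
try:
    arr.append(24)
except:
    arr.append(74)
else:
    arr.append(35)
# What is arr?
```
[24, 35]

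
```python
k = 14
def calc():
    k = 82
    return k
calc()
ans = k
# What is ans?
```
14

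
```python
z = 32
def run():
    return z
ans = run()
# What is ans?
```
32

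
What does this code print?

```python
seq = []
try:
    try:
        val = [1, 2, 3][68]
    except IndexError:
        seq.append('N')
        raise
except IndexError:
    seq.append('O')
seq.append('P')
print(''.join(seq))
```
NOP

raise without argument re-raises current exception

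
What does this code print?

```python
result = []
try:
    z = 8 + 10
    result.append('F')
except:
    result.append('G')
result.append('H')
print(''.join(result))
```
FH

No exception, try block completes normally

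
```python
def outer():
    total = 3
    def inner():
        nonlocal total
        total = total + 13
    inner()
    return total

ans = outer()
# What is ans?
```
16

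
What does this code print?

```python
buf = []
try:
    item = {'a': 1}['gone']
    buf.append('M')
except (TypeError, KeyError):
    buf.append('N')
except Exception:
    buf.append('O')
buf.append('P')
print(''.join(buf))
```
NP

KeyError matches tuple containing it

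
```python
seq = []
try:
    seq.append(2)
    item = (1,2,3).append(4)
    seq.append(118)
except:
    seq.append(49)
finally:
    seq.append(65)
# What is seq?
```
[2, 49, 65]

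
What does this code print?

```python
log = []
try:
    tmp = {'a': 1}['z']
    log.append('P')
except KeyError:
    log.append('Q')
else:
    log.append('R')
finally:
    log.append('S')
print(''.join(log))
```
QS

Exception: except runs, else skipped, finally runs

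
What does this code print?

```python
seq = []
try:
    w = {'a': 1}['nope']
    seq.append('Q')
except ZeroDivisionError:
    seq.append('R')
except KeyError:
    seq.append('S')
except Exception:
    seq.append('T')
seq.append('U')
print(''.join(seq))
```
SU

KeyError matches before generic Exception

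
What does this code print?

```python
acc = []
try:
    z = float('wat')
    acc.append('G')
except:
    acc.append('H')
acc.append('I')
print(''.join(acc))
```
HI

Exception raised in try, caught by bare except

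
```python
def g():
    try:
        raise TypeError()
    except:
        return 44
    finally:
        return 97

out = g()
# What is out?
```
97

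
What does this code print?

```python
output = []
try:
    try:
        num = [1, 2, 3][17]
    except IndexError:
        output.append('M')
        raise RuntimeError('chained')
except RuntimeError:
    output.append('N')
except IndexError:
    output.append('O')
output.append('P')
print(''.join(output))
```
MNP

RuntimeError raised and caught, original IndexError not re-raised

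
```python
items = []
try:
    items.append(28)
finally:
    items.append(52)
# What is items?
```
[28, 52]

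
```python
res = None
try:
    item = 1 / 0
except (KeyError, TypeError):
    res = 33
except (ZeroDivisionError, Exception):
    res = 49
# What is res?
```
49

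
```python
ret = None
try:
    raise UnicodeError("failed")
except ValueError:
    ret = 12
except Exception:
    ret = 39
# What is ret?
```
12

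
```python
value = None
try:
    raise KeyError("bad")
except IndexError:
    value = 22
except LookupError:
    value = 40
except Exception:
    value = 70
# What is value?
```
40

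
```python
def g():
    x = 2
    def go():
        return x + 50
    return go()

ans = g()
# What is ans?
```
52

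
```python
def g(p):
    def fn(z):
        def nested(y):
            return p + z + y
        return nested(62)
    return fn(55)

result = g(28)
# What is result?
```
145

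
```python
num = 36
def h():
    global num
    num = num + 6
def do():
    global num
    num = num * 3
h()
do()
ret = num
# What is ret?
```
126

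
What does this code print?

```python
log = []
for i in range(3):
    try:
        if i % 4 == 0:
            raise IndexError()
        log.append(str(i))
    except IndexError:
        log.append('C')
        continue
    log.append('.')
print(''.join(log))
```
C1.2.

continue in except skips rest of loop body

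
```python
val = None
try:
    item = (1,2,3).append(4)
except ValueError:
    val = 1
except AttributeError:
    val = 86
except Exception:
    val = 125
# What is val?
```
86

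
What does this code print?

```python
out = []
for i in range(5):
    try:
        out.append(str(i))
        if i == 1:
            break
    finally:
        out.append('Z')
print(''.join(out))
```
0Z1Z

finally runs even when breaking out of loop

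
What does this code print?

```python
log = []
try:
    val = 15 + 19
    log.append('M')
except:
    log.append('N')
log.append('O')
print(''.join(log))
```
MO

No exception, try block completes normally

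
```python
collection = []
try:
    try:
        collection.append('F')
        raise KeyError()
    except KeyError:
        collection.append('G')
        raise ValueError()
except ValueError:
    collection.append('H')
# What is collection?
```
['F', 'G', 'H']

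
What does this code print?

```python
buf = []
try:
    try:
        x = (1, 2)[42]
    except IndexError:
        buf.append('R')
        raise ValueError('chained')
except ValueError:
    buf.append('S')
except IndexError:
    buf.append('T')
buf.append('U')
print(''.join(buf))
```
RSU

ValueError raised and caught, original IndexError not re-raised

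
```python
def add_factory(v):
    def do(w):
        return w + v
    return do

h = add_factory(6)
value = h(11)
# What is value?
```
17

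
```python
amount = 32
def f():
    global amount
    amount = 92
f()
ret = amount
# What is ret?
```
92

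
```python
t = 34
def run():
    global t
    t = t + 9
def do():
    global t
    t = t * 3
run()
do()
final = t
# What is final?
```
129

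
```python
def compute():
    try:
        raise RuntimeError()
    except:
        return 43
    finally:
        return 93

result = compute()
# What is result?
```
93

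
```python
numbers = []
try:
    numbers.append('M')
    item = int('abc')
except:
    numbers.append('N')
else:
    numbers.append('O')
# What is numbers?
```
['M', 'N']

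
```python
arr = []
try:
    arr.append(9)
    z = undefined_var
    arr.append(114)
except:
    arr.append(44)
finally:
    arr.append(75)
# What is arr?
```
[9, 44, 75]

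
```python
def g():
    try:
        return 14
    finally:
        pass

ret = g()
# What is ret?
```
14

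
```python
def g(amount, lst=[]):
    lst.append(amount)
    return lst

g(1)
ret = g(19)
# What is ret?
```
[1, 19]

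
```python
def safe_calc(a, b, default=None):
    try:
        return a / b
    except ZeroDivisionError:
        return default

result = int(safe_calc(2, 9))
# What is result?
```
0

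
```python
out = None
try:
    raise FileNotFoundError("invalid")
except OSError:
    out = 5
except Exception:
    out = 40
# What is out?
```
5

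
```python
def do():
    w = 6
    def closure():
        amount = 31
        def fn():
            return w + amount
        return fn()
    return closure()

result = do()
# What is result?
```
37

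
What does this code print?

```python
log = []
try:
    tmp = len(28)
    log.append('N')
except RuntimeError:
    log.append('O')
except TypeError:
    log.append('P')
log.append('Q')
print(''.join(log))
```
PQ

TypeError is caught by its specific handler, not RuntimeError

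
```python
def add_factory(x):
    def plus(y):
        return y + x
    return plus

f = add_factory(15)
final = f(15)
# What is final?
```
30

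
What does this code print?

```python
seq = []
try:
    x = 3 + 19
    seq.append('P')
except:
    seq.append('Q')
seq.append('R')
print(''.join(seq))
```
PR

No exception, try block completes normally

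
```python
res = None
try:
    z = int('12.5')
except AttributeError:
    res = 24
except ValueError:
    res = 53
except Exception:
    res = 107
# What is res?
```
53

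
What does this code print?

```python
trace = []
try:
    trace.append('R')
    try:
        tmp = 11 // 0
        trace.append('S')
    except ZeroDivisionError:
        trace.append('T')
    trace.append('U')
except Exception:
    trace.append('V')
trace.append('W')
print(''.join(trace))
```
RTUW

Inner exception caught by inner handler, outer continues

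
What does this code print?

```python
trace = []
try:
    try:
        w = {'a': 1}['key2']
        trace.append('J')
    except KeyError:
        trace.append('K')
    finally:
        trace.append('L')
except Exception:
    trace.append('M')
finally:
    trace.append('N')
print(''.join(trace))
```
KLN

Both finally blocks run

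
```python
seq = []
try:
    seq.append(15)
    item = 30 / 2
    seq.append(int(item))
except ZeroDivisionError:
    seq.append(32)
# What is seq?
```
[15, 15]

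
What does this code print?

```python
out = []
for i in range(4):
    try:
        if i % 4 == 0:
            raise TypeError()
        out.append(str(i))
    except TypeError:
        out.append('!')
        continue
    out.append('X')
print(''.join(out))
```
!1X2X3X

continue in except skips rest of loop body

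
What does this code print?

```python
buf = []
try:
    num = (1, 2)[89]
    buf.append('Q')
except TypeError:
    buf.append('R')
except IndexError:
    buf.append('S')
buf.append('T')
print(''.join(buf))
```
ST

IndexError is caught by its specific handler, not TypeError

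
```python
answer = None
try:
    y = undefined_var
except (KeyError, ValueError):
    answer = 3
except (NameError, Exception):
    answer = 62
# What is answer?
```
62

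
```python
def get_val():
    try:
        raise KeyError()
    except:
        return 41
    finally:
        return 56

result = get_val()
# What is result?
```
56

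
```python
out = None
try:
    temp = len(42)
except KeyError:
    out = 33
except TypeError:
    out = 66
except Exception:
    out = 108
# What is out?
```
66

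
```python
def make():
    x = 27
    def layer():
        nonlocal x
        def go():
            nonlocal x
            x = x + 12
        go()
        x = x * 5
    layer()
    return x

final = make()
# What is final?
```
195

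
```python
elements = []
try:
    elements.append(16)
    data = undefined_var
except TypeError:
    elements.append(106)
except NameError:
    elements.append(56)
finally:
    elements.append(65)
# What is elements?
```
[16, 56, 65]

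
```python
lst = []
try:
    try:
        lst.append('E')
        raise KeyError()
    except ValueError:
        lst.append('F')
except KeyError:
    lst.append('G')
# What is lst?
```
['E', 'G']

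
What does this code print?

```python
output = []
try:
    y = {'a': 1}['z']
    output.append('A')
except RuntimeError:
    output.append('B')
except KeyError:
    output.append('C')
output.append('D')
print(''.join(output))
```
CD

KeyError is caught by its specific handler, not RuntimeError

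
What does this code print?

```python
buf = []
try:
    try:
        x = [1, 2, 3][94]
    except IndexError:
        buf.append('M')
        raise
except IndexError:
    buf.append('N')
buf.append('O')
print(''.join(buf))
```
MNO

raise without argument re-raises current exception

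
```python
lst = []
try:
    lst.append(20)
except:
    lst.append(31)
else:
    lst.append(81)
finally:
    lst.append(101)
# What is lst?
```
[20, 81, 101]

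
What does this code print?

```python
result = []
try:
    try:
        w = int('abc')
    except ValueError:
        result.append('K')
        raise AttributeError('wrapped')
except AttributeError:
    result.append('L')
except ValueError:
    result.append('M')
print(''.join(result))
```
KL

New AttributeError raised, caught by outer AttributeError handler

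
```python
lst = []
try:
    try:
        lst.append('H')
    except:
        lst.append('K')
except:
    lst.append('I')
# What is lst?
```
['H']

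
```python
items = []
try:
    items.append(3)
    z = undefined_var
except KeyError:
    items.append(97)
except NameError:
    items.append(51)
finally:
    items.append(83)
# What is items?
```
[3, 51, 83]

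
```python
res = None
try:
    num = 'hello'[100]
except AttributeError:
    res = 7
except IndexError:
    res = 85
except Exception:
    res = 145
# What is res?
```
85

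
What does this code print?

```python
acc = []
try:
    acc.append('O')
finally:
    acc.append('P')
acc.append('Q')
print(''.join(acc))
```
OPQ

try/finally without except, no exception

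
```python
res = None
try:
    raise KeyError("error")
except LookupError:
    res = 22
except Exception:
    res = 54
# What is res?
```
22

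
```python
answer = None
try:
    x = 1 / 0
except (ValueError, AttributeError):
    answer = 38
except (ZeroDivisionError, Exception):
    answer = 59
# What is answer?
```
59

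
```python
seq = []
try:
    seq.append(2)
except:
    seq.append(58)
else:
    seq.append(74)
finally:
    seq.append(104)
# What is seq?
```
[2, 74, 104]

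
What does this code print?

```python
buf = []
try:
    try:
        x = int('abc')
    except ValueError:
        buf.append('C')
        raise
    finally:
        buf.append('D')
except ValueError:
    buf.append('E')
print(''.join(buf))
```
CDE

finally runs before re-raised exception propagates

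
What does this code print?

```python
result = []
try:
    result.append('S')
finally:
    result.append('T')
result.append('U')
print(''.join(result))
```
STU

try/finally without except, no exception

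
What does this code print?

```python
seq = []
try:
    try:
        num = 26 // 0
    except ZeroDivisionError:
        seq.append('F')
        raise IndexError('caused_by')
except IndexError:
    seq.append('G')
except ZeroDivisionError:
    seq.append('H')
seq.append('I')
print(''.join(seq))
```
FGI

IndexError raised and caught, original ZeroDivisionError not re-raised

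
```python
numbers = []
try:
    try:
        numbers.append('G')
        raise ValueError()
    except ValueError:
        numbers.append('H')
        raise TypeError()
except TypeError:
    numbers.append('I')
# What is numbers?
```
['G', 'H', 'I']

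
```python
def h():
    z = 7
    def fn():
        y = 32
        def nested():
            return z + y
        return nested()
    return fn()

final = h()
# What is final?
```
39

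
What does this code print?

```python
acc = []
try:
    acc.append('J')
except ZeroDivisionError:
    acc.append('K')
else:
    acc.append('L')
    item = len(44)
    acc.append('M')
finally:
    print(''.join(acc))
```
JL

Try succeeds, else appends 'L', TypeError in else is uncaught, finally prints before exception propagates ('M' never appended)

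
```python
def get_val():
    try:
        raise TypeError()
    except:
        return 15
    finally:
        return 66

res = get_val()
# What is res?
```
66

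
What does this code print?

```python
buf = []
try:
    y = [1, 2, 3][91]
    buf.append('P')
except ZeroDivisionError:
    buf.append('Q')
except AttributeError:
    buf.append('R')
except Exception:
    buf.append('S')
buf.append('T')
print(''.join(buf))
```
ST

IndexError not specifically caught, falls to Exception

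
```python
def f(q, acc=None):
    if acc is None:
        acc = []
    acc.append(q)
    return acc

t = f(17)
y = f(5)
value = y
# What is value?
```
[5]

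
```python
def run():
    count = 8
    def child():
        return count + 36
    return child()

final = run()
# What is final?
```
44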